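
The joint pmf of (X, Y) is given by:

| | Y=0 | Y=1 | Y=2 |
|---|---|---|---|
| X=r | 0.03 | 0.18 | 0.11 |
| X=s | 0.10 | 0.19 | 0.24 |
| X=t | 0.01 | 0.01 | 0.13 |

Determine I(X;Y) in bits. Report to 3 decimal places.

0.113 bits

Marginals: p(X) = (0.3200, 0.5300, 0.1500), p(Y) = (0.1400, 0.3800, 0.4800).
I(X;Y) = Σ p(x,y)·log₂[p(x,y)/(p(x)p(y))].
  (r,0): 0.03·log₂(0.6696) = -0.0174
  (r,1): 0.18·log₂(1.4803) = 0.1019
  (r,2): 0.11·log₂(0.7161) = -0.0530
  (s,0): 0.10·log₂(1.3477) = 0.0431
  (s,1): 0.19·log₂(0.9434) = -0.0160
  (s,2): 0.24·log₂(0.9434) = -0.0202
  (t,0): 0.01·log₂(0.4762) = -0.0107
  (t,1): 0.01·log₂(0.1754) = -0.0251
  (t,2): 0.13·log₂(1.8056) = 0.1108
Sum = 0.113 bits.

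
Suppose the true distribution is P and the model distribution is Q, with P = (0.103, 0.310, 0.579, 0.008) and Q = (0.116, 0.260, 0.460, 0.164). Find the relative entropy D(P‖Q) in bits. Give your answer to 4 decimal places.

D(P‖Q) = Σ p·log₂(p/q).
  0.103·log₂(0.103/0.116) = -0.01766
  0.310·log₂(0.310/0.260) = 0.07866
  0.579·log₂(0.579/0.460) = 0.19219
  0.008·log₂(0.008/0.164) = -0.03486
D(P‖Q) = 0.2183 bits.

0.2183 bits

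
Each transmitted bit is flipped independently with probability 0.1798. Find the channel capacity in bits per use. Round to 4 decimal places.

Binary symmetric channel: C = 1 − h₂(ε) where h₂ is the binary entropy function.
h₂(0.1798) = −0.1798·log₂0.1798 − 0.8202·log₂0.8202 = 0.6796.
C = 1 − 0.6796 = 0.3204 bits per channel use.

0.3204 bits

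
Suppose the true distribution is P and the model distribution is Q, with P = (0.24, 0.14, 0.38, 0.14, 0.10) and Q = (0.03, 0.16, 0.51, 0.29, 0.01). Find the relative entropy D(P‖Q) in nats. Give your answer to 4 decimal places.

0.4969 nats

D(P‖Q) = Σ p·ln(p/q).
  0.24·ln(0.24/0.03) = 0.49907
  0.14·ln(0.14/0.16) = -0.01869
  0.38·ln(0.38/0.51) = -0.11181
  0.14·ln(0.14/0.29) = -0.10195
  0.10·ln(0.10/0.01) = 0.23026
D(P‖Q) = 0.4969 nats.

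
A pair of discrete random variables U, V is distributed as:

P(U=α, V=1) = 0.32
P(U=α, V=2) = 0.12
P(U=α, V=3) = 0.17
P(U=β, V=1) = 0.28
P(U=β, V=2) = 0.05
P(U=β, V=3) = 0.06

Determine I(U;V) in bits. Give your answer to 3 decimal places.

Marginals: p(U) = (0.6100, 0.3900), p(V) = (0.6000, 0.1700, 0.2300).
I(U;V) = H(U) + H(V) − H(U,V).
H(U) = 0.9648, H(V) = 1.3644, H(U,V) = 2.3015.
I(U;V) = 0.9648 + 1.3644 − 2.3015 = 0.028 bits.

0.028 bits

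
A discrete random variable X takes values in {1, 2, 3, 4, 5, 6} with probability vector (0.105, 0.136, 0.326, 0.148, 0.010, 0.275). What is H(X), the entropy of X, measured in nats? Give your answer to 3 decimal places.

H(X) = −Σ p·ln p.
  −(0.105)·ln(0.105) = 0.2366
  −(0.136)·ln(0.136) = 0.2713
  −(0.326)·ln(0.326) = 0.3654
  −(0.148)·ln(0.148) = 0.2828
  −(0.010)·ln(0.010) = 0.0461
  −(0.275)·ln(0.275) = 0.3550
Sum: 0.2366 + 0.2713 + 0.3654 + 0.2828 + 0.0461 + 0.3550 = 1.557 nats.

1.557 nats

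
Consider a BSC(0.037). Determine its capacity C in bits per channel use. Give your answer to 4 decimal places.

Binary symmetric channel: C = 1 − h₂(ε) where h₂ is the binary entropy function.
h₂(0.037) = −0.037·log₂0.037 − 0.963·log₂0.963 = 0.2284.
C = 1 − 0.2284 = 0.7716 bits per channel use.

0.7716 bits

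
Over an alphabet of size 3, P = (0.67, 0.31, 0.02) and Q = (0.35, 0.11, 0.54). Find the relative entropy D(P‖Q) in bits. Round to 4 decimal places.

D(P‖Q) = Σ p·log₂(p/q).
  0.67·log₂(0.67/0.35) = 0.62766
  0.31·log₂(0.31/0.11) = 0.46338
  0.02·log₂(0.02/0.54) = -0.09510
D(P‖Q) = 0.9959 bits.

0.9959 bits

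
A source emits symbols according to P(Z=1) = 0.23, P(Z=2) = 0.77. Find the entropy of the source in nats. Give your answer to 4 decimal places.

0.5393 nats

H(Z) = −Σ p·ln p.
  −(0.23)·ln(0.23) = 0.33803
  −(0.77)·ln(0.77) = 0.20125
Sum: 0.33803 + 0.20125 = 0.5393 nats.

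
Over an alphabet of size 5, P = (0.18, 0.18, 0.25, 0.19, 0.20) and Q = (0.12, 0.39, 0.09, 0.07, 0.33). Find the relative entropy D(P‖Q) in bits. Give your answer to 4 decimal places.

D(P‖Q) = Σ p·log₂(p/q).
  0.18·log₂(0.18/0.12) = 0.10529
  0.18·log₂(0.18/0.39) = -0.20079
  0.25·log₂(0.25/0.09) = 0.36848
  0.19·log₂(0.19/0.07) = 0.27371
  0.20·log₂(0.20/0.33) = -0.14449
D(P‖Q) = 0.4022 bits.

0.4022 bits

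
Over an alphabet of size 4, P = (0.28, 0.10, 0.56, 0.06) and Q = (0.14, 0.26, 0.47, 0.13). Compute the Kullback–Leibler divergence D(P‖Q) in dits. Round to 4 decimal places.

0.0653 dits

D(P‖Q) = Σ p·log₁₀(p/q).
  0.28·log₁₀(0.28/0.14) = 0.08429
  0.10·log₁₀(0.10/0.26) = -0.04150
  0.56·log₁₀(0.56/0.47) = 0.04261
  0.06·log₁₀(0.06/0.13) = -0.02015
D(P‖Q) = 0.0653 dits.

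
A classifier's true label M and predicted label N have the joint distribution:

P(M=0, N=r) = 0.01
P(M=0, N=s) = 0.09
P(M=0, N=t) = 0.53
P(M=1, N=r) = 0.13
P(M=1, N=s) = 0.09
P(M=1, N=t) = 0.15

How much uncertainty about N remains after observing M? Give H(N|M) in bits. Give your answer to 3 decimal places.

Chain rule: H(N|M) = H(M,N) − H(M).
Marginals: p(M) = (0.6300, 0.3700), p(N) = (0.1400, 0.1800, 0.6800).
H(M,N) = 1.9704 bits; H(M) = 0.9507 bits.
H(N|M) = 1.9704 − 0.9507 = 1.020 bits.

1.020 bits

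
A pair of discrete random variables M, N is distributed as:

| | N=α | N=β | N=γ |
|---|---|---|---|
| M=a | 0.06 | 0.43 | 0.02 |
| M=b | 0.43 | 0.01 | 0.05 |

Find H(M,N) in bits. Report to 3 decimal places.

H(M,N) = −Σ p(x,y)·log₂ p(x,y) over all 6 cells.
  cell (a,α): −0.06·log₂0.06 = 0.2435
  cell (a,β): −0.43·log₂0.43 = 0.5236
  cell (a,γ): −0.02·log₂0.02 = 0.1129
  cell (b,α): −0.43·log₂0.43 = 0.5236
  cell (b,β): −0.01·log₂0.01 = 0.0664
  cell (b,γ): −0.05·log₂0.05 = 0.2161
Sum = 1.686 bits.

1.686 bits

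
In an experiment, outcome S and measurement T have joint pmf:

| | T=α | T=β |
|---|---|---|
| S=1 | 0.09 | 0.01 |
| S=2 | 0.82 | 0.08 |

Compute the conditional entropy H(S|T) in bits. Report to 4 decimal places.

0.4689 bits

Chain rule: H(S|T) = H(S,T) − H(T).
Marginals: p(S) = (0.1000, 0.9000), p(T) = (0.9100, 0.0900).
H(S,T) = 0.9054 bits; H(T) = 0.4365 bits.
H(S|T) = 0.9054 − 0.4365 = 0.4689 bits.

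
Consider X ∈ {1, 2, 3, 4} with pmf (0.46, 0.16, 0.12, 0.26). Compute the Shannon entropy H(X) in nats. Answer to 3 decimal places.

H(X) = −Σ p·ln p.
  −(0.46)·ln(0.46) = 0.3572
  −(0.16)·ln(0.16) = 0.2932
  −(0.12)·ln(0.12) = 0.2544
  −(0.26)·ln(0.26) = 0.3502
Sum: 0.3572 + 0.2932 + 0.2544 + 0.3502 = 1.255 nats.

1.255 nats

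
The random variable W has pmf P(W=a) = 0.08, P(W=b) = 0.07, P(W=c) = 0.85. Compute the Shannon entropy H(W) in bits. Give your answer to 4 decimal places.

H(W) = −Σ p·log₂ p.
  −(0.08)·log₂(0.08) = 0.29151
  −(0.07)·log₂(0.07) = 0.26856
  −(0.85)·log₂(0.85) = 0.19930
Sum: 0.29151 + 0.26856 + 0.19930 = 0.7594 bits.

0.7594 bits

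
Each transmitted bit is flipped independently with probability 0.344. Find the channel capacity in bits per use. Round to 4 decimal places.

Binary symmetric channel: C = 1 − h₂(ε) where h₂ is the binary entropy function.
h₂(0.344) = −0.344·log₂0.344 − 0.656·log₂0.656 = 0.9286.
C = 1 − 0.9286 = 0.0714 bits per channel use.

0.0714 bits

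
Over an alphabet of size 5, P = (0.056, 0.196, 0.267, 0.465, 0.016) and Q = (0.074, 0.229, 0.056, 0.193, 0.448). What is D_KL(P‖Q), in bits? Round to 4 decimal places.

D(P‖Q) = Σ p·log₂(p/q).
  0.056·log₂(0.056/0.074) = -0.02252
  0.196·log₂(0.196/0.229) = -0.04400
  0.267·log₂(0.267/0.056) = 0.60164
  0.465·log₂(0.465/0.193) = 0.58991
  0.016·log₂(0.016/0.448) = -0.07692
D(P‖Q) = 1.0481 bits.

1.0481 bits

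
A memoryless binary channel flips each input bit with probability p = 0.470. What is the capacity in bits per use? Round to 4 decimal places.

Binary symmetric channel: C = 1 − h₂(ε) where h₂ is the binary entropy function.
h₂(0.470) = −0.470·log₂0.470 − 0.530·log₂0.530 = 0.9974.
C = 1 − 0.9974 = 0.0026 bits per channel use.

0.0026 bits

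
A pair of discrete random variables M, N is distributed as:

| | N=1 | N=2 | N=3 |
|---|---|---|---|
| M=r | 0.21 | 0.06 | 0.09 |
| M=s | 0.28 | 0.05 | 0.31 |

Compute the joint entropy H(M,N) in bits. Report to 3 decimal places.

2.283 bits

H(M,N) = −Σ p(x,y)·log₂ p(x,y) over all 6 cells.
  cell (r,1): −0.21·log₂0.21 = 0.4728
  cell (r,2): −0.06·log₂0.06 = 0.2435
  cell (r,3): −0.09·log₂0.09 = 0.3127
  cell (s,1): −0.28·log₂0.28 = 0.5142
  cell (s,2): −0.05·log₂0.05 = 0.2161
  cell (s,3): −0.31·log₂0.31 = 0.5238
Sum = 2.283 bits.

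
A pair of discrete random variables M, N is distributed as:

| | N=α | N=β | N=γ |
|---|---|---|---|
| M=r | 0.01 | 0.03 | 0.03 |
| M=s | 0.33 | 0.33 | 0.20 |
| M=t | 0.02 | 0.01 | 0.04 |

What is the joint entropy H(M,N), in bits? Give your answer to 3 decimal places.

2.255 bits

H(M,N) = −Σ p(x,y)·log₂ p(x,y) over all 9 cells.
  cell (r,α): −0.01·log₂0.01 = 0.0664
  cell (r,β): −0.03·log₂0.03 = 0.1518
  cell (r,γ): −0.03·log₂0.03 = 0.1518
  cell (s,α): −0.33·log₂0.33 = 0.5278
  cell (s,β): −0.33·log₂0.33 = 0.5278
  cell (s,γ): −0.20·log₂0.20 = 0.4644
  cell (t,α): −0.02·log₂0.02 = 0.1129
  cell (t,β): −0.01·log₂0.01 = 0.0664
  cell (t,γ): −0.04·log₂0.04 = 0.1858
Sum = 2.255 bits.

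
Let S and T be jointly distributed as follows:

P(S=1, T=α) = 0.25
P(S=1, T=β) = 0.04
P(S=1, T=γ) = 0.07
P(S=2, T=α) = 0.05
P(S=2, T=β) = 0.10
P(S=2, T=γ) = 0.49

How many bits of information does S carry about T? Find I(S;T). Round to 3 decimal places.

0.322 bits

Marginals: p(S) = (0.3600, 0.6400), p(T) = (0.3000, 0.1400, 0.5600).
I(S;T) = Σ p(x,y)·log₂[p(x,y)/(p(x)p(y))].
  (1,α): 0.25·log₂(2.3148) = 0.3027
  (1,β): 0.04·log₂(0.7937) = -0.0133
  (1,γ): 0.07·log₂(0.3472) = -0.1068
  (2,α): 0.05·log₂(0.2604) = -0.0971
  (2,β): 0.10·log₂(1.1161) = 0.0158
  (2,γ): 0.49·log₂(1.3672) = 0.2211
Sum = 0.322 bits.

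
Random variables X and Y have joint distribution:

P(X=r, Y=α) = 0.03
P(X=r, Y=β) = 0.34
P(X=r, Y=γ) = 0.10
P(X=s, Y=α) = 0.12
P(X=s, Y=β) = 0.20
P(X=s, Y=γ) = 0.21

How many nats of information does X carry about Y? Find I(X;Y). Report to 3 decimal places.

0.065 nats

Marginals: p(X) = (0.4700, 0.5300), p(Y) = (0.1500, 0.5400, 0.3100).
I(X;Y) = Σ p(x,y)·ln[p(x,y)/(p(x)p(y))].
  (r,α): 0.03·ln(0.4255) = -0.0256
  (r,β): 0.34·ln(1.3396) = 0.0994
  (r,γ): 0.10·ln(0.6863) = -0.0376
  (s,α): 0.12·ln(1.5094) = 0.0494
  (s,β): 0.20·ln(0.6988) = -0.0717
  (s,γ): 0.21·ln(1.2781) = 0.0515
Sum = 0.065 nats.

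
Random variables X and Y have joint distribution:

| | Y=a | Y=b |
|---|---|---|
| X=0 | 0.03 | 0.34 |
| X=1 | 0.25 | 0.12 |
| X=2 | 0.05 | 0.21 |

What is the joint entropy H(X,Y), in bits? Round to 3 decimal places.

2.237 bits

H(X,Y) = −Σ p(x,y)·log₂ p(x,y) over all 6 cells.
  cell (0,a): −0.03·log₂0.03 = 0.1518
  cell (0,b): −0.34·log₂0.34 = 0.5292
  cell (1,a): −0.25·log₂0.25 = 0.5000
  cell (1,b): −0.12·log₂0.12 = 0.3671
  cell (2,a): −0.05·log₂0.05 = 0.2161
  cell (2,b): −0.21·log₂0.21 = 0.4728
Sum = 2.237 bits.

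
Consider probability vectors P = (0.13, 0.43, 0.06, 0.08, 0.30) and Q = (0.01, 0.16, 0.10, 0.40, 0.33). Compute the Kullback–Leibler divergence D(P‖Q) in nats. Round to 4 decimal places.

0.5705 nats

D(P‖Q) = Σ p·ln(p/q).
  0.13·ln(0.13/0.01) = 0.33344
  0.43·ln(0.43/0.16) = 0.42510
  0.06·ln(0.06/0.10) = -0.03065
  0.08·ln(0.08/0.40) = -0.12876
  0.30·ln(0.30/0.33) = -0.02859
D(P‖Q) = 0.5705 nats.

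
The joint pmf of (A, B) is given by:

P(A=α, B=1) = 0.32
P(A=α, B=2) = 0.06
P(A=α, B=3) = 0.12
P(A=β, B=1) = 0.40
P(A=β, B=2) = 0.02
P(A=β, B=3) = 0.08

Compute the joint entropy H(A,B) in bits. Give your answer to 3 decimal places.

2.070 bits

H(A,B) = −Σ p(x,y)·log₂ p(x,y) over all 6 cells.
  cell (α,1): −0.32·log₂0.32 = 0.5260
  cell (α,2): −0.06·log₂0.06 = 0.2435
  cell (α,3): −0.12·log₂0.12 = 0.3671
  cell (β,1): −0.40·log₂0.40 = 0.5288
  cell (β,2): −0.02·log₂0.02 = 0.1129
  cell (β,3): −0.08·log₂0.08 = 0.2915
Sum = 2.070 bits.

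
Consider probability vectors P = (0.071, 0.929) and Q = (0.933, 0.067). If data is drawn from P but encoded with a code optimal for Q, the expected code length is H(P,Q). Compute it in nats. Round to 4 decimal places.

2.5161 nats

H(P,Q) = −Σ p·ln q.
  −0.071·ln(0.933) = 0.00492
  −0.929·ln(0.067) = 2.51115
H(P,Q) = 2.5161 nats.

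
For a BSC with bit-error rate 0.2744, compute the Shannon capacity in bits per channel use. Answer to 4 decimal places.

0.1523 bits

Binary symmetric channel: C = 1 − h₂(ε) where h₂ is the binary entropy function.
h₂(0.2744) = −0.2744·log₂0.2744 − 0.7256·log₂0.7256 = 0.8477.
C = 1 − 0.8477 = 0.1523 bits per channel use.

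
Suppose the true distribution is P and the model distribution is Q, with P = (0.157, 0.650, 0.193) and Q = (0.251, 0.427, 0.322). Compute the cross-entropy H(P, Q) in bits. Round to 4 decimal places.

1.4266 bits

H(P,Q) = −Σ p·log₂ q.
  −0.157·log₂(0.251) = 0.31310
  −0.650·log₂(0.427) = 0.79800
  −0.193·log₂(0.322) = 0.31553
H(P,Q) = 1.4266 bits.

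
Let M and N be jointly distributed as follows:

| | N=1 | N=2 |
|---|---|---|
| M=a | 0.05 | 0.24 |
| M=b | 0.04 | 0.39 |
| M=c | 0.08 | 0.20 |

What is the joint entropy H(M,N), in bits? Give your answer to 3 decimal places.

2.182 bits

H(M,N) = −Σ p(x,y)·log₂ p(x,y) over all 6 cells.
  cell (a,1): −0.05·log₂0.05 = 0.2161
  cell (a,2): −0.24·log₂0.24 = 0.4941
  cell (b,1): −0.04·log₂0.04 = 0.1858
  cell (b,2): −0.39·log₂0.39 = 0.5298
  cell (c,1): −0.08·log₂0.08 = 0.2915
  cell (c,2): −0.20·log₂0.20 = 0.4644
Sum = 2.182 bits.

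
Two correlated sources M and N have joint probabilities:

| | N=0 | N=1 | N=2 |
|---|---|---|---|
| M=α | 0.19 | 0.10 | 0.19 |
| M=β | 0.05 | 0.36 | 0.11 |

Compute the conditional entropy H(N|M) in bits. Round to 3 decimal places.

1.341 bits

Marginals: p(M) = (0.4800, 0.5200), p(N) = (0.2400, 0.4600, 0.3000).
H(N|M) = Σ p(M) · H(N|M=·).
  M=α: p=0.4800, H(N|M=α) = 1.5300
  M=β: p=0.5200, H(N|M=β) = 1.1662
Weighted sum = 1.341 bits.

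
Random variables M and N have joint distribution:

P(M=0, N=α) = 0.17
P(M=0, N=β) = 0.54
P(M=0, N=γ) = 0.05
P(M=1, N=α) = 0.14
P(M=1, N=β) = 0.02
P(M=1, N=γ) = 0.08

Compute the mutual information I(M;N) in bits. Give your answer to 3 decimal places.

Marginals: p(M) = (0.7600, 0.2400), p(N) = (0.3100, 0.5600, 0.1300).
I(M;N) = H(M) + H(N) − H(M,N).
H(M) = 0.7950, H(N) = 1.3749, H(M,N) = 1.9322.
I(M;N) = 0.7950 + 1.3749 − 1.9322 = 0.238 bits.

0.238 bits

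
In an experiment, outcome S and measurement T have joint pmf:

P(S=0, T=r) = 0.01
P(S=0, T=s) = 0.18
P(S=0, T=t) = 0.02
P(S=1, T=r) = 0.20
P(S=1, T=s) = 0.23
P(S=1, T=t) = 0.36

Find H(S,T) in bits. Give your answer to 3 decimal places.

2.107 bits

H(S,T) = −Σ p(x,y)·log₂ p(x,y) over all 6 cells.
  cell (0,r): −0.01·log₂0.01 = 0.0664
  cell (0,s): −0.18·log₂0.18 = 0.4453
  cell (0,t): −0.02·log₂0.02 = 0.1129
  cell (1,r): −0.20·log₂0.20 = 0.4644
  cell (1,s): −0.23·log₂0.23 = 0.4877
  cell (1,t): −0.36·log₂0.36 = 0.5306
Sum = 2.107 bits.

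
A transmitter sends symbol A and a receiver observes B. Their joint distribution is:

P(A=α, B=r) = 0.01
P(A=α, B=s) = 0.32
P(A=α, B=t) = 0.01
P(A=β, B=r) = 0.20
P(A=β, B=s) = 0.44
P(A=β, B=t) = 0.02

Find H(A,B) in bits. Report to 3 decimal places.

1.757 bits

H(A,B) = −Σ p(x,y)·log₂ p(x,y) over all 6 cells.
  cell (α,r): −0.01·log₂0.01 = 0.0664
  cell (α,s): −0.32·log₂0.32 = 0.5260
  cell (α,t): −0.01·log₂0.01 = 0.0664
  cell (β,r): −0.20·log₂0.20 = 0.4644
  cell (β,s): −0.44·log₂0.44 = 0.5211
  cell (β,t): −0.02·log₂0.02 = 0.1129
Sum = 1.757 bits.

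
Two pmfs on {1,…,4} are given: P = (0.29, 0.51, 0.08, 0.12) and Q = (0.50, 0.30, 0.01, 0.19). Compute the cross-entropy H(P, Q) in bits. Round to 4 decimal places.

1.9949 bits

H(P,Q) = −Σ p·log₂ q.
  −0.29·log₂(0.50) = 0.29000
  −0.51·log₂(0.30) = 0.88585
  −0.08·log₂(0.01) = 0.53151
  −0.12·log₂(0.19) = 0.28751
H(P,Q) = 1.9949 bits.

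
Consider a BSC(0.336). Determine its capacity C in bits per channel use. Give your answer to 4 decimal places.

0.0791 bits

Binary symmetric channel: C = 1 − h₂(ε) where h₂ is the binary entropy function.
h₂(0.336) = −0.336·log₂0.336 − 0.664·log₂0.664 = 0.9209.
C = 1 − 0.9209 = 0.0791 bits per channel use.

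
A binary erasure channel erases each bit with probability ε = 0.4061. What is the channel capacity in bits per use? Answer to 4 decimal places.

Binary erasure channel: capacity C = 1 − ε.
C = 1 − 0.4061 = 0.5939 bits per channel use.

0.5939 bits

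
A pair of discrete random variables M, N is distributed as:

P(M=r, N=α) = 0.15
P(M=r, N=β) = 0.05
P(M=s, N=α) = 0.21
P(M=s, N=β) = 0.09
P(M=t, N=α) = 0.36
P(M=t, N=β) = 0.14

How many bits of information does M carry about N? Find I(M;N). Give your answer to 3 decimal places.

0.001 bits

Marginals: p(M) = (0.2000, 0.3000, 0.5000), p(N) = (0.7200, 0.2800).
I(M;N) = Σ p(x,y)·log₂[p(x,y)/(p(x)p(y))].
  (r,α): 0.15·log₂(1.0417) = 0.0088
  (r,β): 0.05·log₂(0.8929) = -0.0082
  (s,α): 0.21·log₂(0.9722) = -0.0085
  (s,β): 0.09·log₂(1.0714) = 0.0090
  (t,α): 0.36·log₂(1.0000) = 0.0000
  (t,β): 0.14·log₂(1.0000) = 0.0000
Sum = 0.001 bits.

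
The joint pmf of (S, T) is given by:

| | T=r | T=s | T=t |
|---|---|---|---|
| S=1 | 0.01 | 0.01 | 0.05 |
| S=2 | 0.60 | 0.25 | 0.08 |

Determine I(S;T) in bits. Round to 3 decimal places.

0.106 bits

Marginals: p(S) = (0.0700, 0.9300), p(T) = (0.6100, 0.2600, 0.1300).
I(S;T) = Σ p(x,y)·log₂[p(x,y)/(p(x)p(y))].
  (1,r): 0.01·log₂(0.2342) = -0.0209
  (1,s): 0.01·log₂(0.5495) = -0.0086
  (1,t): 0.05·log₂(5.4945) = 0.1229
  (2,r): 0.60·log₂(1.0576) = 0.0485
  (2,s): 0.25·log₂(1.0339) = 0.0120
  (2,t): 0.08·log₂(0.6617) = -0.0477
Sum = 0.106 bits.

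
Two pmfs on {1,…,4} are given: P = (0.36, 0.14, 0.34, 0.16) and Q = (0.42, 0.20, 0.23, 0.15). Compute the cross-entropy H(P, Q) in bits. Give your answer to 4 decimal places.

1.9344 bits

H(P,Q) = −Σ p·log₂ q.
  −0.36·log₂(0.42) = 0.45055
  −0.14·log₂(0.20) = 0.32507
  −0.34·log₂(0.23) = 0.72090
  −0.16·log₂(0.15) = 0.43791
H(P,Q) = 1.9344 bits.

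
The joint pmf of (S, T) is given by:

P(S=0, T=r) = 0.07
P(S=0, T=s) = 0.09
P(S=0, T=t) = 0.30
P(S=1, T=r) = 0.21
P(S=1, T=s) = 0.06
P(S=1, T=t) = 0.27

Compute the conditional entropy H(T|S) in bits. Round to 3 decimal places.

1.333 bits

Marginals: p(S) = (0.4600, 0.5400), p(T) = (0.2800, 0.1500, 0.5700).
H(T|S) = Σ p(S) · H(T|S=·).
  S=0: p=0.4600, H(T|S=0) = 1.2760
  S=1: p=0.5400, H(T|S=1) = 1.3821
Weighted sum = 1.333 bits.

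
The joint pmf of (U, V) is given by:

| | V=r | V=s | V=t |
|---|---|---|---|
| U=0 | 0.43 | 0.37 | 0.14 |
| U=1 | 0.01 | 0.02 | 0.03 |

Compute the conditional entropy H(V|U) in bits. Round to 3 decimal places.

1.455 bits

Chain rule: H(V|U) = H(U,V) − H(U).
Marginals: p(U) = (0.9400, 0.0600), p(V) = (0.4400, 0.3900, 0.1700).
H(U,V) = 1.7825 bits; H(U) = 0.3274 bits.
H(V|U) = 1.7825 − 0.3274 = 1.455 bits.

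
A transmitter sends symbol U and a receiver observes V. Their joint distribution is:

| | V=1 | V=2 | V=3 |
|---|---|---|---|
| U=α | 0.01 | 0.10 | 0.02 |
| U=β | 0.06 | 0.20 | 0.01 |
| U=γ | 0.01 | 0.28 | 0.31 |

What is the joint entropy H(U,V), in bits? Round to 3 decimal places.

H(U,V) = −Σ p(x,y)·log₂ p(x,y) over all 9 cells.
  cell (α,1): −0.01·log₂0.01 = 0.0664
  cell (α,2): −0.10·log₂0.10 = 0.3322
  cell (α,3): −0.02·log₂0.02 = 0.1129
  cell (β,1): −0.06·log₂0.06 = 0.2435
  cell (β,2): −0.20·log₂0.20 = 0.4644
  cell (β,3): −0.01·log₂0.01 = 0.0664
  cell (γ,1): −0.01·log₂0.01 = 0.0664
  cell (γ,2): −0.28·log₂0.28 = 0.5142
  cell (γ,3): −0.31·log₂0.31 = 0.5238
Sum = 2.390 bits.

2.390 bits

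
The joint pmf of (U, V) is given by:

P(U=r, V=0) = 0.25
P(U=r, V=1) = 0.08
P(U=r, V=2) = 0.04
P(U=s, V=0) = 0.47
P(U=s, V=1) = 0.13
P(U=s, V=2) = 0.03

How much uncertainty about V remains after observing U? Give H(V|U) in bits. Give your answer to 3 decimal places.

1.073 bits

Chain rule: H(V|U) = H(U,V) − H(U).
Marginals: p(U) = (0.3700, 0.6300), p(V) = (0.7200, 0.2100, 0.0700).
H(U,V) = 2.0236 bits; H(U) = 0.9507 bits.
H(V|U) = 2.0236 − 0.9507 = 1.073 bits.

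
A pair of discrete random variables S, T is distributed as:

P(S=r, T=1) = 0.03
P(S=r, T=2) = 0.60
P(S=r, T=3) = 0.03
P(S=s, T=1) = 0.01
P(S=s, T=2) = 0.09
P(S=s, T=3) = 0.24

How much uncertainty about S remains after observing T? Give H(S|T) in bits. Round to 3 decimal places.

0.554 bits

Chain rule: H(S|T) = H(S,T) − H(T).
Marginals: p(S) = (0.6600, 0.3400), p(T) = (0.0400, 0.6900, 0.2700).
H(S,T) = 1.6189 bits; H(T) = 1.0652 bits.
H(S|T) = 1.6189 − 1.0652 = 0.554 bits.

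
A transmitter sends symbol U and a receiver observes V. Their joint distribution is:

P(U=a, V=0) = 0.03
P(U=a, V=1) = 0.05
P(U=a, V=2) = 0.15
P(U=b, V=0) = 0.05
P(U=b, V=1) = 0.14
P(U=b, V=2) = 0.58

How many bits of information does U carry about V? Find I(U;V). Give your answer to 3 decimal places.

Marginals: p(U) = (0.2300, 0.7700), p(V) = (0.0800, 0.1900, 0.7300).
I(U;V) = H(U) + H(V) − H(U,V).
H(U) = 0.7780, H(V) = 1.0782, H(U,V) = 1.8474.
I(U;V) = 0.7780 + 1.0782 − 1.8474 = 0.009 bits.

0.009 bits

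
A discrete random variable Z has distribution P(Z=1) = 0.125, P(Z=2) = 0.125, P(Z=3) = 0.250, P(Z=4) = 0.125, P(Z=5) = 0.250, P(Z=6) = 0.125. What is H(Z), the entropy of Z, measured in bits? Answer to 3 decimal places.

2.500 bits

H(Z) = −Σ p·log₂ p.
  −(0.125)·log₂(0.125) = 0.3750
  −(0.125)·log₂(0.125) = 0.3750
  −(0.250)·log₂(0.250) = 0.5000
  −(0.125)·log₂(0.125) = 0.3750
  −(0.250)·log₂(0.250) = 0.5000
  −(0.125)·log₂(0.125) = 0.3750
Sum: 0.3750 + 0.3750 + 0.5000 + 0.3750 + 0.5000 + 0.3750 = 2.500 bits.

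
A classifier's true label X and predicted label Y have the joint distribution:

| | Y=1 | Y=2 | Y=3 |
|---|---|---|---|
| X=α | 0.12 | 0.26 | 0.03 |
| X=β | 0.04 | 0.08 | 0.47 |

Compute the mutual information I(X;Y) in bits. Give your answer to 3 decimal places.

0.415 bits

Marginals: p(X) = (0.4100, 0.5900), p(Y) = (0.1600, 0.3400, 0.5000).
I(X;Y) = Σ p(x,y)·log₂[p(x,y)/(p(x)p(y))].
  (α,1): 0.12·log₂(1.8293) = 0.1046
  (α,2): 0.26·log₂(1.8651) = 0.2338
  (α,3): 0.03·log₂(0.1463) = -0.0832
  (β,1): 0.04·log₂(0.4237) = -0.0496
  (β,2): 0.08·log₂(0.3988) = -0.1061
  (β,3): 0.47·log₂(1.5932) = 0.3158
Sum = 0.415 bits.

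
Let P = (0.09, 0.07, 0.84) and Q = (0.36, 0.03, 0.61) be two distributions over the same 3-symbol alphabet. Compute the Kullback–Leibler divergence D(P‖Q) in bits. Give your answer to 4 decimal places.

D(P‖Q) = Σ p·log₂(p/q).
  0.09·log₂(0.09/0.36) = -0.18000
  0.07·log₂(0.07/0.03) = 0.08557
  0.84·log₂(0.84/0.61) = 0.38773
D(P‖Q) = 0.2933 bits.

0.2933 bits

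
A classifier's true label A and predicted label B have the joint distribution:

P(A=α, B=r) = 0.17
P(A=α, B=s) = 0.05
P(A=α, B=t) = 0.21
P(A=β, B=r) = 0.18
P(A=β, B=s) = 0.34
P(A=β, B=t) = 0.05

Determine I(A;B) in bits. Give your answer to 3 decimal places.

Marginals: p(A) = (0.4300, 0.5700), p(B) = (0.3500, 0.3900, 0.2600).
I(A;B) = Σ p(x,y)·log₂[p(x,y)/(p(x)p(y))].
  (α,r): 0.17·log₂(1.1296) = 0.0299
  (α,s): 0.05·log₂(0.2982) = -0.0873
  (α,t): 0.21·log₂(1.8784) = 0.1910
  (β,r): 0.18·log₂(0.9023) = -0.0267
  (β,s): 0.34·log₂(1.5295) = 0.2084
  (β,t): 0.05·log₂(0.3374) = -0.0784
Sum = 0.237 bits.

0.237 bits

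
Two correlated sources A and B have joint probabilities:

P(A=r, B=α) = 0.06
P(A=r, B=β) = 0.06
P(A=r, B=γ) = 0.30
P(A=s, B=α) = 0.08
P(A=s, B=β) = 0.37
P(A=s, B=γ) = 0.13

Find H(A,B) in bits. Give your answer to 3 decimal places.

2.213 bits

H(A,B) = −Σ p(x,y)·log₂ p(x,y) over all 6 cells.
  cell (r,α): −0.06·log₂0.06 = 0.2435
  cell (r,β): −0.06·log₂0.06 = 0.2435
  cell (r,γ): −0.30·log₂0.30 = 0.5211
  cell (s,α): −0.08·log₂0.08 = 0.2915
  cell (s,β): −0.37·log₂0.37 = 0.5307
  cell (s,γ): −0.13·log₂0.13 = 0.3826
Sum = 2.213 bits.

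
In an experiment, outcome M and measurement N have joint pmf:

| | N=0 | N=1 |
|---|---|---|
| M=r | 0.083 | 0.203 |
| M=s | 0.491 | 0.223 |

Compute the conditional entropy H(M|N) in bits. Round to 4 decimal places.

0.7675 bits

Marginals: p(M) = (0.2860, 0.7140), p(N) = (0.5740, 0.4260).
H(M|N) = Σ p(N) · H(M|N=·).
  N=0: p=0.5740, H(M|N=0) = 0.5962
  N=1: p=0.4260, H(M|N=1) = 0.9984
Weighted sum = 0.7675 bits.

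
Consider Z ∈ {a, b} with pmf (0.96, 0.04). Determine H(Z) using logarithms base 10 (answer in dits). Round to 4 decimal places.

H(Z) = −Σ p·log₁₀ p.
  −(0.96)·log₁₀(0.96) = 0.01702
  −(0.04)·log₁₀(0.04) = 0.05592
Sum: 0.01702 + 0.05592 = 0.0729 dits.

0.0729 dits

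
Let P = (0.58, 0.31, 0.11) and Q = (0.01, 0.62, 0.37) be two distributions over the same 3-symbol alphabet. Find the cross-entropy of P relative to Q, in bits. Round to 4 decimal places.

H(P,Q) = −Σ p·log₂ q.
  −0.58·log₂(0.01) = 3.85344
  −0.31·log₂(0.62) = 0.21379
  −0.11·log₂(0.37) = 0.15778
H(P,Q) = 4.2250 bits.

4.2250 bits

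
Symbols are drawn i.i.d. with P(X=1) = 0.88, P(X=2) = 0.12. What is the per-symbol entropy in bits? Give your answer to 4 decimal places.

H(X) = −Σ p·log₂ p.
  −(0.88)·log₂(0.88) = 0.16229
  −(0.12)·log₂(0.12) = 0.36707
Sum: 0.16229 + 0.36707 = 0.5294 bits.

0.5294 bits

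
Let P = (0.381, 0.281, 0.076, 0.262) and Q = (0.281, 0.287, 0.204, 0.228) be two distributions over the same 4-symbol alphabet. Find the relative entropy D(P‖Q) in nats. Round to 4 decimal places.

D(P‖Q) = Σ p·ln(p/q).
  0.381·ln(0.381/0.281) = 0.11599
  0.281·ln(0.281/0.287) = -0.00594
  0.076·ln(0.076/0.204) = -0.07504
  0.262·ln(0.262/0.228) = 0.03642
D(P‖Q) = 0.0714 nats.

0.0714 nats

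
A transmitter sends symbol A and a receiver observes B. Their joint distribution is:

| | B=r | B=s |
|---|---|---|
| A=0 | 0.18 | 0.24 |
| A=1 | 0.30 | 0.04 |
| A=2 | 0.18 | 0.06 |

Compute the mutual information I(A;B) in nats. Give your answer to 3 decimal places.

0.096 nats

Marginals: p(A) = (0.4200, 0.3400, 0.2400), p(B) = (0.6600, 0.3400).
I(A;B) = H(A) + H(B) − H(A,B).
H(A) = 1.0737, H(B) = 0.6410, H(A,B) = 1.6186.
I(A;B) = 1.0737 + 0.6410 − 1.6186 = 0.096 nats.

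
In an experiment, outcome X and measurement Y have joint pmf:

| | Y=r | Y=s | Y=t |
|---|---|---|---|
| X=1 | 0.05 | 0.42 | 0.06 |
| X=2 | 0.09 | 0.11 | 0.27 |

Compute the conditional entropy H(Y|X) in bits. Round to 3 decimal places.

Chain rule: H(Y|X) = H(X,Y) − H(X).
Marginals: p(X) = (0.5300, 0.4700), p(Y) = (0.1400, 0.5300, 0.3300).
H(X,Y) = 2.1582 bits; H(X) = 0.9974 bits.
H(Y|X) = 2.1582 − 0.9974 = 1.161 bits.

1.161 bits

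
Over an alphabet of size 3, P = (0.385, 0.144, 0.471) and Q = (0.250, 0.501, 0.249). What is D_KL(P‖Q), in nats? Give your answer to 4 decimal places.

D(P‖Q) = Σ p·ln(p/q).
  0.385·ln(0.385/0.250) = 0.16624
  0.144·ln(0.144/0.501) = -0.17954
  0.471·ln(0.471/0.249) = 0.30022
D(P‖Q) = 0.2869 nats.

0.2869 nats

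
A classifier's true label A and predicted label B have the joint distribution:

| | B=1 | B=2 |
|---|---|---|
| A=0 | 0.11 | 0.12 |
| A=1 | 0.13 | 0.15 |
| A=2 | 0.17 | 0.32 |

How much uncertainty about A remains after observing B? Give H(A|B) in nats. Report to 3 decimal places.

1.036 nats

Chain rule: H(A|B) = H(A,B) − H(B).
Marginals: p(A) = (0.2300, 0.2800, 0.4900), p(B) = (0.4100, 0.5900).
H(A,B) = 1.7129 nats; H(B) = 0.6769 nats.
H(A|B) = 1.7129 − 0.6769 = 1.036 nats.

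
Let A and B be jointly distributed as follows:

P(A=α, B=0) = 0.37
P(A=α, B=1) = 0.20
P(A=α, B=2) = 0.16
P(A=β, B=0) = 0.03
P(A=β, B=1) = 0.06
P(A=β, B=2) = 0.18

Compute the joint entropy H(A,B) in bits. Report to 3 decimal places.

2.259 bits

H(A,B) = −Σ p(x,y)·log₂ p(x,y) over all 6 cells.
  cell (α,0): −0.37·log₂0.37 = 0.5307
  cell (α,1): −0.20·log₂0.20 = 0.4644
  cell (α,2): −0.16·log₂0.16 = 0.4230
  cell (β,0): −0.03·log₂0.03 = 0.1518
  cell (β,1): −0.06·log₂0.06 = 0.2435
  cell (β,2): −0.18·log₂0.18 = 0.4453
Sum = 2.259 bits.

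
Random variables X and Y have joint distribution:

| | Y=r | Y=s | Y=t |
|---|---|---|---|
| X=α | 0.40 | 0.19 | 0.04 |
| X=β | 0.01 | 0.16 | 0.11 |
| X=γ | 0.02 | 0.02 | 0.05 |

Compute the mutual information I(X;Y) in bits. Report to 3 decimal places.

Marginals: p(X) = (0.6300, 0.2800, 0.0900), p(Y) = (0.4300, 0.3700, 0.2000).
I(X;Y) = H(X) + H(Y) − H(X,Y).
H(X) = 1.2468, H(Y) = 1.5187, H(X,Y) = 2.4513.
I(X;Y) = 1.2468 + 1.5187 − 2.4513 = 0.314 bits.

0.314 bits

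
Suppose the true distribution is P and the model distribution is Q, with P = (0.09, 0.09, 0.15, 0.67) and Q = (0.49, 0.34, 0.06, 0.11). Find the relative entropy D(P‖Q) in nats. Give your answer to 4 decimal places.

1.0759 nats

D(P‖Q) = Σ p·ln(p/q).
  0.09·ln(0.09/0.49) = -0.15251
  0.09·ln(0.09/0.34) = -0.11962
  0.15·ln(0.15/0.06) = 0.13744
  0.67·ln(0.67/0.11) = 1.21055
D(P‖Q) = 1.0759 nats.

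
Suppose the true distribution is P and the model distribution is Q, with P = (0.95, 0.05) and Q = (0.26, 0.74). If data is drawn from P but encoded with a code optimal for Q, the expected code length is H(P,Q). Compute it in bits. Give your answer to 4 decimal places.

1.8680 bits

H(P,Q) = −Σ p·log₂ q.
  −0.95·log₂(0.26) = 1.84625
  −0.05·log₂(0.74) = 0.02172
H(P,Q) = 1.8680 bits.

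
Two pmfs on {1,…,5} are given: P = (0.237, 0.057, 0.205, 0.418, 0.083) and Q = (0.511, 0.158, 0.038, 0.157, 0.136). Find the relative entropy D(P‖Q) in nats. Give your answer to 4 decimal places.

0.4736 nats

D(P‖Q) = Σ p·ln(p/q).
  0.237·ln(0.237/0.511) = -0.18209
  0.057·ln(0.057/0.158) = -0.05811
  0.205·ln(0.205/0.038) = 0.34551
  0.418·ln(0.418/0.157) = 0.40932
  0.083·ln(0.083/0.136) = -0.04099
D(P‖Q) = 0.4736 nats.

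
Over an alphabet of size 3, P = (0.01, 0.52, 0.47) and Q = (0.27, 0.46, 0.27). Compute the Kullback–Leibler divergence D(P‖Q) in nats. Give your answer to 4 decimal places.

0.2913 nats

D(P‖Q) = Σ p·ln(p/q).
  0.01·ln(0.01/0.27) = -0.03296
  0.52·ln(0.52/0.46) = 0.06375
  0.47·ln(0.47/0.27) = 0.26053
D(P‖Q) = 0.2913 nats.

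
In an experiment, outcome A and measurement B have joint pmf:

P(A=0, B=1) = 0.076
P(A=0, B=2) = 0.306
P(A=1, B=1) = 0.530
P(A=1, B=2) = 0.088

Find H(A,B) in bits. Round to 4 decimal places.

H(A,B) = −Σ p(x,y)·log₂ p(x,y) over all 4 cells.
  cell (0,1): −0.076·log₂0.076 = 0.28256
  cell (0,2): −0.306·log₂0.306 = 0.52277
  cell (1,1): −0.530·log₂0.530 = 0.48545
  cell (1,2): −0.088·log₂0.088 = 0.30856
Sum = 1.5993 bits.

1.5993 bits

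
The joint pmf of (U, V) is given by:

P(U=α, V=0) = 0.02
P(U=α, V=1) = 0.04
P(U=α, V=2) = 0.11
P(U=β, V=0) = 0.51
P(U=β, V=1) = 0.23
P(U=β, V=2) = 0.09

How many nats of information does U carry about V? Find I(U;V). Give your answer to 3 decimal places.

Marginals: p(U) = (0.1700, 0.8300), p(V) = (0.5300, 0.2700, 0.2000).
I(U;V) = H(U) + H(V) − H(U,V).
H(U) = 0.4559, H(V) = 1.0119, H(U,V) = 1.3479.
I(U;V) = 0.4559 + 1.0119 − 1.3479 = 0.120 nats.

0.120 nats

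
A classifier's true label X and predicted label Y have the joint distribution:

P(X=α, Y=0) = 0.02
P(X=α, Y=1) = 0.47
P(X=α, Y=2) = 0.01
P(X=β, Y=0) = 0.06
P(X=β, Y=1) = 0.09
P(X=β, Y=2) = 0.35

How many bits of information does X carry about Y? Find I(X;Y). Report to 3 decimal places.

0.513 bits

Marginals: p(X) = (0.5000, 0.5000), p(Y) = (0.0800, 0.5600, 0.3600).
I(X;Y) = Σ p(x,y)·log₂[p(x,y)/(p(x)p(y))].
  (α,0): 0.02·log₂(0.5000) = -0.0200
  (α,1): 0.47·log₂(1.6786) = 0.3512
  (α,2): 0.01·log₂(0.0556) = -0.0417
  (β,0): 0.06·log₂(1.5000) = 0.0351
  (β,1): 0.09·log₂(0.3214) = -0.1474
  (β,2): 0.35·log₂(1.9444) = 0.3358
Sum = 0.513 bits.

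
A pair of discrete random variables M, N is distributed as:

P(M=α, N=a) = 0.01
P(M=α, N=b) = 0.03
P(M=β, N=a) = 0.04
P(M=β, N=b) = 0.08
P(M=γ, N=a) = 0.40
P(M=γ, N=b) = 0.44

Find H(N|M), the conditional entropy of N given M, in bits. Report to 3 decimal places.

0.981 bits

Chain rule: H(N|M) = H(M,N) − H(M).
Marginals: p(M) = (0.0400, 0.1200, 0.8400), p(N) = (0.4500, 0.5500).
H(M,N) = 1.7454 bits; H(M) = 0.7641 bits.
H(N|M) = 1.7454 − 0.7641 = 0.981 bits.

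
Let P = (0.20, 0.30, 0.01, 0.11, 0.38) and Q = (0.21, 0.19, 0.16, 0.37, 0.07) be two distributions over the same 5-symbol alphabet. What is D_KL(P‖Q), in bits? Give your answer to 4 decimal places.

D(P‖Q) = Σ p·log₂(p/q).
  0.20·log₂(0.20/0.21) = -0.01408
  0.30·log₂(0.30/0.19) = 0.19769
  0.01·log₂(0.01/0.16) = -0.04000
  0.11·log₂(0.11/0.37) = -0.19250
  0.38·log₂(0.38/0.07) = 0.92742
D(P‖Q) = 0.8785 bits.

0.8785 bits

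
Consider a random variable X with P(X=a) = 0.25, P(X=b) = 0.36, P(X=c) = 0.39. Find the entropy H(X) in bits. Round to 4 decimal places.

1.5604 bits

H(X) = −Σ p·log₂ p.
  −(0.25)·log₂(0.25) = 0.50000
  −(0.36)·log₂(0.36) = 0.53062
  −(0.39)·log₂(0.39) = 0.52980
Sum: 0.50000 + 0.53062 + 0.52980 = 1.5604 bits.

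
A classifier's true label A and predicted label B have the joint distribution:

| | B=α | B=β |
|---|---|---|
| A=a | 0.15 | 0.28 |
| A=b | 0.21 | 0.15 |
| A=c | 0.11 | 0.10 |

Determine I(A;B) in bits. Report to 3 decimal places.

0.034 bits

Marginals: p(A) = (0.4300, 0.3600, 0.2100), p(B) = (0.4700, 0.5300).
I(A;B) = Σ p(x,y)·log₂[p(x,y)/(p(x)p(y))].
  (a,α): 0.15·log₂(0.7422) = -0.0645
  (a,β): 0.28·log₂(1.2286) = 0.0832
  (b,α): 0.21·log₂(1.2411) = 0.0654
  (b,β): 0.15·log₂(0.7862) = -0.0521
  (c,α): 0.11·log₂(1.1145) = 0.0172
  (c,β): 0.10·log₂(0.8985) = -0.0154
Sum = 0.034 bits.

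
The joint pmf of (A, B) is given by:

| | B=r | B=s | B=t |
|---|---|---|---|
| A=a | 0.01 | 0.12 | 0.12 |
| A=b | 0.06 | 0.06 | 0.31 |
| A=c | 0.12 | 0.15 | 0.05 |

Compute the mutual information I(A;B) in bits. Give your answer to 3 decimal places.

0.236 bits

Marginals: p(A) = (0.2500, 0.4300, 0.3200), p(B) = (0.1900, 0.3300, 0.4800).
I(A;B) = Σ p(x,y)·log₂[p(x,y)/(p(x)p(y))].
  (a,r): 0.01·log₂(0.2105) = -0.0225
  (a,s): 0.12·log₂(1.4545) = 0.0649
  (a,t): 0.12·log₂(1.0000) = 0.0000
  (b,r): 0.06·log₂(0.7344) = -0.0267
  (b,s): 0.06·log₂(0.4228) = -0.0745
  (b,t): 0.31·log₂(1.5019) = 0.1819
  (c,r): 0.12·log₂(1.9737) = 0.1177
  (c,s): 0.15·log₂(1.4205) = 0.0760
  (c,t): 0.05·log₂(0.3255) = -0.0810
Sum = 0.236 bits.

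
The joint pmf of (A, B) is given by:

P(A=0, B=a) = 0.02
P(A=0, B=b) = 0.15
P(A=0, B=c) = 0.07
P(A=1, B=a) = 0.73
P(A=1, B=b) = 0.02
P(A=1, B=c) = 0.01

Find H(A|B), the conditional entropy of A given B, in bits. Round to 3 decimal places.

Marginals: p(A) = (0.2400, 0.7600), p(B) = (0.7500, 0.1700, 0.0800).
H(A|B) = Σ p(B) · H(A|B=·).
  B=a: p=0.7500, H(A|B=a) = 0.1774
  B=b: p=0.1700, H(A|B=b) = 0.5226
  B=c: p=0.0800, H(A|B=c) = 0.5436
Weighted sum = 0.265 bits.

0.265 bits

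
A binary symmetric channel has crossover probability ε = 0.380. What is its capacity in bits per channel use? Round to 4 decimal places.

0.0420 bits

Binary symmetric channel: C = 1 − h₂(ε) where h₂ is the binary entropy function.
h₂(0.380) = −0.380·log₂0.380 − 0.620·log₂0.620 = 0.9580.
C = 1 − 0.9580 = 0.0420 bits per channel use.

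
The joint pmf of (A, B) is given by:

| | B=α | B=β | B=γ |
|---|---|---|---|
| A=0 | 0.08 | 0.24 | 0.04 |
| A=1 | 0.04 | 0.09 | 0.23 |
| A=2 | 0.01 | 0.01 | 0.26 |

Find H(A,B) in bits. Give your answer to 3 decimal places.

H(A,B) = −Σ p(x,y)·log₂ p(x,y) over all 9 cells.
  cell (0,α): −0.08·log₂0.08 = 0.2915
  cell (0,β): −0.24·log₂0.24 = 0.4941
  cell (0,γ): −0.04·log₂0.04 = 0.1858
  cell (1,α): −0.04·log₂0.04 = 0.1858
  cell (1,β): −0.09·log₂0.09 = 0.3127
  cell (1,γ): −0.23·log₂0.23 = 0.4877
  cell (2,α): −0.01·log₂0.01 = 0.0664
  cell (2,β): −0.01·log₂0.01 = 0.0664
  cell (2,γ): −0.26·log₂0.26 = 0.5053
Sum = 2.596 bits.

2.596 bits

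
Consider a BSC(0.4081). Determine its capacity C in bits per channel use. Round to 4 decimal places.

0.0245 bits

Binary symmetric channel: C = 1 − h₂(ε) where h₂ is the binary entropy function.
h₂(0.4081) = −0.4081·log₂0.4081 − 0.5919·log₂0.5919 = 0.9755.
C = 1 − 0.9755 = 0.0245 bits per channel use.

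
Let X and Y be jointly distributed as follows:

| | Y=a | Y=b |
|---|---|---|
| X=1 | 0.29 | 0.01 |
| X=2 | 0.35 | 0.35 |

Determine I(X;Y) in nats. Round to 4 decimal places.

Marginals: p(X) = (0.3000, 0.7000), p(Y) = (0.6400, 0.3600).
I(X;Y) = Σ p(x,y)·ln[p(x,y)/(p(x)p(y))].
  (1,a): 0.29·ln(1.5104) = 0.11959
  (1,b): 0.01·ln(0.0926) = -0.02380
  (2,a): 0.35·ln(0.7813) = -0.08640
  (2,b): 0.35·ln(1.3889) = 0.11498
Sum = 0.1244 nats.

0.1244 nats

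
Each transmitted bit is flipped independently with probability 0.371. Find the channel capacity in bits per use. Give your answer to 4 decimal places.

0.0486 bits

Binary symmetric channel: C = 1 − h₂(ε) where h₂ is the binary entropy function.
h₂(0.371) = −0.371·log₂0.371 − 0.629·log₂0.629 = 0.9514.
C = 1 − 0.9514 = 0.0486 bits per channel use.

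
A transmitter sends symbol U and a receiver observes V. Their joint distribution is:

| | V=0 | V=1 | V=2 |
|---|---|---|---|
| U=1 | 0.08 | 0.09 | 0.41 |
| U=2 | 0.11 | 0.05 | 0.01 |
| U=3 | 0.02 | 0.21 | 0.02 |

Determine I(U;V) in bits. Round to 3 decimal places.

0.452 bits

Marginals: p(U) = (0.5800, 0.1700, 0.2500), p(V) = (0.2100, 0.3500, 0.4400).
I(U;V) = H(U) + H(V) − H(U,V).
H(U) = 1.3904, H(V) = 1.5241, H(U,V) = 2.4629.
I(U;V) = 1.3904 + 1.5241 − 2.4629 = 0.452 bits.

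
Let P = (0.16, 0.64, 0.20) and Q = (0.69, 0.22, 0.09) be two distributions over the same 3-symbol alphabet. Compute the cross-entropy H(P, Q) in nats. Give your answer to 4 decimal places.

H(P,Q) = −Σ p·ln q.
  −0.16·ln(0.69) = 0.05937
  −0.64·ln(0.22) = 0.96904
  −0.20·ln(0.09) = 0.48159
H(P,Q) = 1.5100 nats.

1.5100 nats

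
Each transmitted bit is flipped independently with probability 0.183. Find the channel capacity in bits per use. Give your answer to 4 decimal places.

Binary symmetric channel: C = 1 − h₂(ε) where h₂ is the binary entropy function.
h₂(0.183) = −0.183·log₂0.183 − 0.817·log₂0.817 = 0.6866.
C = 1 − 0.6866 = 0.3134 bits per channel use.

0.3134 bits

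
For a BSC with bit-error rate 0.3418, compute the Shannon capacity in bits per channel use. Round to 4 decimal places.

Binary symmetric channel: C = 1 − h₂(ε) where h₂ is the binary entropy function.
h₂(0.3418) = −0.3418·log₂0.3418 − 0.6582·log₂0.6582 = 0.9265.
C = 1 − 0.9265 = 0.0735 bits per channel use.

0.0735 bits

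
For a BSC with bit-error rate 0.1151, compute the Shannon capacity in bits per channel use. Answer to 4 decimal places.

0.4849 bits

Binary symmetric channel: C = 1 − h₂(ε) where h₂ is the binary entropy function.
h₂(0.1151) = −0.1151·log₂0.1151 − 0.8849·log₂0.8849 = 0.5151.
C = 1 − 0.5151 = 0.4849 bits per channel use.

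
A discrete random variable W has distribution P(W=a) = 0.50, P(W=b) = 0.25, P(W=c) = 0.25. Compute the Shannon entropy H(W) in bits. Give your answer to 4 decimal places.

H(W) = −Σ p·log₂ p.
  −(0.50)·log₂(0.50) = 0.50000
  −(0.25)·log₂(0.25) = 0.50000
  −(0.25)·log₂(0.25) = 0.50000
Sum: 0.50000 + 0.50000 + 0.50000 = 1.5000 bits.

1.5000 bits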